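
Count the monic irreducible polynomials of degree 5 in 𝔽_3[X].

The number of monic irreducibles of degree 5 over GF(3) is (1/5)·Σ_{d∣5} μ(5/d) 3^d.
Divisors of 5: 1, 5; μ(5/d) for each: -1, 1.
Σ = − 3^1 + 3^5 = 240.
N = 240/5 = 48.

48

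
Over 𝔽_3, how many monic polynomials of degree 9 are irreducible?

By the necklace-counting formula, N_3(9) = (1/9) Σ_{d|9} μ(9/d)·3^d.
Divisors of 9: 1, 3, 9; μ(9/d) for each: 0, -1, 1.
Σ = − 3^3 + 3^9 = 19656.
N = 19656/9 = 2184.

2184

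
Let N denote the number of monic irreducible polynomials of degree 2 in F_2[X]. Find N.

1

x^(2^2) − x is the product of all monic irreducibles of degree dividing 2; Möbius inversion gives N = (1/2) Σ μ(2/d)·2^d.
Divisors of 2: 1, 2; μ(2/d) for each: -1, 1.
Σ = − 2^1 + 2^2 = 2.
N = 2/2 = 1.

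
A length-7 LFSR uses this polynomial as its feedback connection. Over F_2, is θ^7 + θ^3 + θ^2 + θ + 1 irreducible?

Write m(θ) = θ^7 + θ^3 + θ^2 + θ + 1.
Check for roots in F_2: m(0) = 1; m(1) = 1.
No roots, so no linear factors.
Monic irreducibles of degree 2 over GF(2): θ^2 + θ + 1.
None of them divide m (all give nonzero remainder).
Monic irreducibles of degree 3 over GF(2): θ^3 + θ + 1, θ^3 + θ^2 + 1.
None of them divide m (all give nonzero remainder).
No irreducible factor of degree ≤ 3 exists, so m is irreducible over GF(2).

Yes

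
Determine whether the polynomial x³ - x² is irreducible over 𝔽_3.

Write f(x) = x³ - x².
Check for roots in 𝔽_3: f(0) = 0 → root; f(1) = 0 → root; f(2) = 1.
f(0) = 0, so (x) divides f(x); f is reducible.

No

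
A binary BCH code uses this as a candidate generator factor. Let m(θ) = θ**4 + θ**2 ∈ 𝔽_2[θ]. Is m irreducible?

No

Check for roots in 𝔽_2: m(0) = 0 → root; m(1) = 0 → root.
m(0) = 0, so (θ) divides m(θ); m is reducible.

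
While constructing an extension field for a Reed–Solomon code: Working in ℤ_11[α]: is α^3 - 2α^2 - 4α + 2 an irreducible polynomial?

Yes

Write f(α) = α^3 - 2α^2 - 4α + 2.
Check each element of ℤ_11 for a root: f(0)=2, f(1)=8, f(2)=5, f(3)=10, f(4)=7, f(5)=2, f(6)=1, f(7)=10, f(8)=2, f(9)=5, f(10)=3.
No roots. A degree-3 polynomial over a field with no linear factor is irreducible.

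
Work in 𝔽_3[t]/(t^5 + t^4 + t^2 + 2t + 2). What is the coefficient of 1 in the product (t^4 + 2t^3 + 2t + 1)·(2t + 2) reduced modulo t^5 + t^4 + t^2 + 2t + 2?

1

Multiply in 𝔽_3[t]: (t^4 + 2t^3 + 2t + 1)·(2t + 2) = 2t^5 + t^3 + t^2 + 2.
Reduce using t^5 ≡ 2t^4 + 2t^2 + t + 1 (mod t^5 + t^4 + t^2 + 2t + 2).
Reduced: t^4 + t^3 + 2t^2 + 2t + 1.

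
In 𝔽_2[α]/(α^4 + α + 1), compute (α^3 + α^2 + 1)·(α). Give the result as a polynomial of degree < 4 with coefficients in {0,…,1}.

α^3 + 1

Multiply in 𝔽_2[α]: (α^3 + α^2 + 1)·(α) = α^4 + α^3 + α.
Reduce using α^4 ≡ α + 1 (mod α^4 + α + 1).
Reduced: α^3 + 1.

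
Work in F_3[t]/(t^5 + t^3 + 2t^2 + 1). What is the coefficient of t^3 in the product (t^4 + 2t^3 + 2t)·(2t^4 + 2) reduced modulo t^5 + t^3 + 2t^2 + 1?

Multiply in F_3[t]: (t^4 + 2t^3 + 2t)·(2t^4 + 2) = 2t^8 + t^7 + t^5 + 2t^4 + t^3 + t.
Reduce using t^5 ≡ 2t^3 + t^2 + 2 (mod t^5 + t^3 + 2t^2 + 1).
Reduced: 2t^4 + t^3 + t^2 + 1.

1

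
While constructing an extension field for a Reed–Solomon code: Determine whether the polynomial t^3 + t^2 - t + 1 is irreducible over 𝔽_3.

Write g(t) = t^3 + t^2 - t + 1.
Check for roots in 𝔽_3: g(0) = 1; g(1) = 2; g(2) = 2.
No roots. A degree-3 polynomial over a field with no linear factor is irreducible.

Yes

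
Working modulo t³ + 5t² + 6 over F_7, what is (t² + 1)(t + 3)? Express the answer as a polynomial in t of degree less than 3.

Multiply in F_7[t]: (t² + 1)·(t + 3) = t³ + 3t² + t + 3.
Reduce using t³ ≡ 2t² + 1 (mod t³ + 5t² + 6).
Reduced: 5t² + t + 4.

5t^2 + t + 4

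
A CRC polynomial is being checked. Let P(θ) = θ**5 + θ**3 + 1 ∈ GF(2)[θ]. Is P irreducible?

Check for roots in GF(2): P(0) = 1; P(1) = 1.
No roots, so no linear factors.
Monic irreducibles of degree 2 over GF(2): θ**2 + θ + 1.
None of them divide P (all give nonzero remainder).
No irreducible factor of degree ≤ 2 exists, so P is irreducible over GF(2).

Yes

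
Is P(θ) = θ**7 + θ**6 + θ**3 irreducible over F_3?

Check for roots in F_3: P(0) = 0 → root; P(1) = 0 → root; P(2) = 2.
P(0) = 0, so (θ) divides P(θ); P is reducible.

No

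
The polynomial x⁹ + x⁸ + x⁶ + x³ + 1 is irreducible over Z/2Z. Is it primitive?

Write f(x) = x⁹ + x⁸ + x⁶ + x³ + 1.
|GF(2^9)^×| = 2^9 − 1 = 511. Prime factorization: 511 = 7·73.
f is primitive ⇔ x has order 511 in GF(2)[x]/(f), i.e. x^(511/q) ≠ 1 for each prime q | 511.
x^(73) mod f = 1
x^(7) mod f = x⁷.
Since x^(73) = 1, the order of x divides 73 < 511; not primitive.

No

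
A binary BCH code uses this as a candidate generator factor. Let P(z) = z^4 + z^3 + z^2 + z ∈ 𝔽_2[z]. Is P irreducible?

No

Check for roots in 𝔽_2: P(0) = 0 → root; P(1) = 0 → root.
P(0) = 0, so (z) divides P(z); P is reducible.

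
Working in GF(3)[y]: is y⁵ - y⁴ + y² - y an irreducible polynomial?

Write h(y) = y⁵ - y⁴ + y² - y.
Check for roots in GF(3): h(0) = 0 → root; h(1) = 0 → root; h(2) = 0 → root.
h(0) = 0, so (y) divides h(y); h is reducible.

No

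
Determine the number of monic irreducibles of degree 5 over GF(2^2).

204

Gauss's count: N_{4}(5) = (1/5) Σ_{d|5} μ(5/d)·4^d.
Divisors of 5: 1, 5; μ(5/d) for each: -1, 1.
Σ = − 4^1 + 4^5 = 1020.
N = 1020/5 = 204.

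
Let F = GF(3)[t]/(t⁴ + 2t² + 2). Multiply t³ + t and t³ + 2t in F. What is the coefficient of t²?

1

Multiply in GF(3)[t]: (t³ + t)·(t³ + 2t) = t⁶ + 2t².
Reduce using t⁴ ≡ t² + 1 (mod t⁴ + 2t² + 2).
Reduced: t² + 1.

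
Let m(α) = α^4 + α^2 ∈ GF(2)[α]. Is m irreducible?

No

Check for roots in GF(2): m(0) = 0 → root; m(1) = 0 → root.
m(0) = 0, so (α) divides m(α); m is reducible.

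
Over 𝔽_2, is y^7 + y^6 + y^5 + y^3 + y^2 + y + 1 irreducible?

Yes

Write f(y) = y^7 + y^6 + y^5 + y^3 + y^2 + y + 1.
Check for roots in 𝔽_2: f(0) = 1; f(1) = 1.
No roots, so no linear factors.
Monic irreducibles of degree 2 over GF(2): y^2 + y + 1.
None of them divide f (all give nonzero remainder).
Monic irreducibles of degree 3 over GF(2): y^3 + y + 1, y^3 + y^2 + 1.
None of them divide f (all give nonzero remainder).
No irreducible factor of degree ≤ 3 exists, so f is irreducible over GF(2).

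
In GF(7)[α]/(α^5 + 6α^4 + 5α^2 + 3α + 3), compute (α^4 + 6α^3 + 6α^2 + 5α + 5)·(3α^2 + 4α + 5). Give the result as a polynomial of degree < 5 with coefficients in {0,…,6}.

Multiply in GF(7)[α]: (α^4 + 6α^3 + 6α^2 + 5α + 5)·(3α^2 + 4α + 5) = 3α^6 + α^5 + 5α^4 + 6α^3 + 2α^2 + 3α + 4.
Reduce using α^5 ≡ α^4 + 2α^2 + 4α + 4 (mod α^5 + 6α^4 + 5α^2 + 3α + 3).
Reduced: 2α^4 + 5α^3 + α^2 + 3α + 6.

2α^4 + 5α^3 + α^2 + 3α + 6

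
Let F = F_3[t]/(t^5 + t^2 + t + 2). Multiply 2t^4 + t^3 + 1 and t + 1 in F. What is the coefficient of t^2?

1

Multiply in F_3[t]: (2t^4 + t^3 + 1)·(t + 1) = 2t^5 + t^3 + t + 1.
Reduce using t^5 ≡ 2t^2 + 2t + 1 (mod t^5 + t^2 + t + 2).
Reduced: t^3 + t^2 + 2t.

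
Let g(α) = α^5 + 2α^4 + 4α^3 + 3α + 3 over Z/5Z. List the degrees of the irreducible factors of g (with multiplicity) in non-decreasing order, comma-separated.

Roots in Z/5Z: g(0) = 3; g(1) = 3; g(2) = 0 → root; g(3) = 0 → root; g(4) = 2.
Linear factors from roots: (α + 3), (α + 2).
Complete factorization: g(α) = (α + 2)·(α + 3)^2·(α^2 + 4α + 1).
Factor degrees with multiplicity: 1 + 1 + 1 + 2 = 5.

1, 1, 1, 2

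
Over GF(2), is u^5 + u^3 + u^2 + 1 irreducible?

No

Write m(u) = u^5 + u^3 + u^2 + 1.
Check for roots in GF(2): m(0) = 1; m(1) = 0 → root.
m(1) = 0, so (u − 1) divides m(u); m is reducible.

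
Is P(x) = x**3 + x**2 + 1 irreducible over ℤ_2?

Check for roots in ℤ_2: P(0) = 1; P(1) = 1.
No roots. A degree-3 polynomial over a field with no linear factor is irreducible.

Yes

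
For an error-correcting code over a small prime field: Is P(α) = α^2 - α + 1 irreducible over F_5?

Check for roots in F_5: P(0) = 1; P(1) = 1; P(2) = 3; P(3) = 2; P(4) = 3.
No roots. A degree-2 polynomial over a field with no linear factor is irreducible.

Yes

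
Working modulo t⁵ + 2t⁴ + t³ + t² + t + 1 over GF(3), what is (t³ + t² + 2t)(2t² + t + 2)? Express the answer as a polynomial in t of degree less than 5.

2t^4 + 2t^3 + 2t^2 + 2t + 1

Multiply in GF(3)[t]: (t³ + t² + 2t)·(2t² + t + 2) = 2t⁵ + t³ + t² + t.
Reduce using t⁵ ≡ t⁴ + 2t³ + 2t² + 2t + 2 (mod t⁵ + 2t⁴ + t³ + t² + t + 1).
Reduced: 2t⁴ + 2t³ + 2t² + 2t + 1.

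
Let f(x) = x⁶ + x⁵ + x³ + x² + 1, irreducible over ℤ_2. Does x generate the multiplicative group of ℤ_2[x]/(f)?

|GF(2^6)^×| = 2^6 − 1 = 63. Prime factorization: 63 = 3^2·7.
f is primitive ⇔ x has order 63 in GF(2)[x]/(f), i.e. x^(63/q) ≠ 1 for each prime q | 63.
x^(21) mod f = x⁴ + x² + x + 1.
x^(9) mod f = x² + x.
None equal 1, so x has full order 63; f is primitive.

Yes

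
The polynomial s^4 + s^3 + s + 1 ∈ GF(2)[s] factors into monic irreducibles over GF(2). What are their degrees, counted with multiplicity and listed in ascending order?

Write g(s) = s^4 + s^3 + s + 1.
Roots in GF(2): g(0) = 1; g(1) = 0 → root.
Linear factors from roots: (s + 1).
Complete factorization: g(s) = (s + 1)^2·(s^2 + s + 1).
Factor degrees with multiplicity: 1 + 1 + 2 = 4.

1, 1, 2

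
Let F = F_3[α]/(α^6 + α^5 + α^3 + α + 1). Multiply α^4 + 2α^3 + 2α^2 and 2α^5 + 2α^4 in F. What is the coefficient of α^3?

2

Multiply in F_3[α]: (α^4 + 2α^3 + 2α^2)·(2α^5 + 2α^4) = 2α^9 + 2α^7 + α^6.
Reduce using α^6 ≡ 2α^5 + 2α^3 + 2α + 2 (mod α^6 + α^5 + α^3 + α + 1).
Reduced: α^5 + 2α^3 + α^2 + α + 2.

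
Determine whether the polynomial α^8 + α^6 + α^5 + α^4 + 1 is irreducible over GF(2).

Write g(α) = α^8 + α^6 + α^5 + α^4 + 1.
Check for roots in GF(2): g(0) = 1; g(1) = 1.
No roots, so no linear factors.
Monic irreducibles of degree 2 over GF(2): α^2 + α + 1.
None of them divide g (all give nonzero remainder).
Monic irreducibles of degree 3 over GF(2): α^3 + α + 1, α^3 + α^2 + 1.
None of them divide g (all give nonzero remainder).
Monic irreducibles of degree 4 over GF(2): α^4 + α + 1, α^4 + α^3 + 1, α^4 + α^3 + α^2 + α + 1.
None of them divide g (all give nonzero remainder).
No irreducible factor of degree ≤ 4 exists, so g is irreducible over GF(2).

Yes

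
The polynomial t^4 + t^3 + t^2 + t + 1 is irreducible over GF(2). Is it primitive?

Write f(t) = t^4 + t^3 + t^2 + t + 1.
|GF(2^4)^×| = 2^4 − 1 = 15. Prime factorization: 15 = 3·5.
f is primitive ⇔ t has order 15 in GF(2)[t]/(f), i.e. t^(15/q) ≠ 1 for each prime q | 15.
t^(5) mod f = 1
t^(3) mod f = t^3.
Since t^(5) = 1, the order of t divides 5 < 15; not primitive.

No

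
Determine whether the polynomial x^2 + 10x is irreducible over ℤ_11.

No

Write f(x) = x^2 + 10x.
Check each element of ℤ_11 for a root: f(0)=0, f(1)=0, f(2)=2, f(3)=6, f(4)=1, f(5)=9, f(6)=8, f(7)=9, f(8)=1, f(9)=6, f(10)=2.
f(0) = 0, so (x) divides f(x); f is reducible.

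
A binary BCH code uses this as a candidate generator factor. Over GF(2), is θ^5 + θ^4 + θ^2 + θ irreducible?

No

Write g(θ) = θ^5 + θ^4 + θ^2 + θ.
Check for roots in GF(2): g(0) = 0 → root; g(1) = 0 → root.
g(0) = 0, so (θ) divides g(θ); g is reducible.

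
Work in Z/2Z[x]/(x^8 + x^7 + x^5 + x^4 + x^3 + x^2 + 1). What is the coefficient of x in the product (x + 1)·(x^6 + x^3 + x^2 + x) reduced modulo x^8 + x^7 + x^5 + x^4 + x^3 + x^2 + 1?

1

Multiply in Z/2Z[x]: (x + 1)·(x^6 + x^3 + x^2 + x) = x^7 + x^6 + x^4 + x.
Reduced: x^7 + x^6 + x^4 + x.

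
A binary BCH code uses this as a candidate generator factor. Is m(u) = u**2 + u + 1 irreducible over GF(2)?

Check for roots in GF(2): m(0) = 1; m(1) = 1.
No roots. A degree-2 polynomial over a field with no linear factor is irreducible.

Yes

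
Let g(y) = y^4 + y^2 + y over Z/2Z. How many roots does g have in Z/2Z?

Evaluate at each of the 2 elements of Z/2Z:
g(0) = 0 → root; g(1) = 1.
Roots: {0}.

1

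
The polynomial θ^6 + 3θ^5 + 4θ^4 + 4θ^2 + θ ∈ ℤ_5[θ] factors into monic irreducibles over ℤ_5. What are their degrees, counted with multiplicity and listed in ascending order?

Write f(θ) = θ^6 + 3θ^5 + 4θ^4 + 4θ^2 + θ.
Roots in ℤ_5: f(0) = 0 → root; f(1) = 3; f(2) = 2; f(3) = 1; f(4) = 0 → root.
Linear factors from roots: (θ), (θ + 1).
Complete factorization: f(θ) = (θ)·(θ + 1)·(θ^2 + 3θ + 3)·(θ^2 + 4θ + 2).
Factor degrees with multiplicity: 1 + 1 + 2 + 2 = 6.

1, 1, 2, 2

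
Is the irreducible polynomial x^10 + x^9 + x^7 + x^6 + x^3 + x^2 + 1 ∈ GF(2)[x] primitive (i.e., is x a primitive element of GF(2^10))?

Write f(x) = x^10 + x^9 + x^7 + x^6 + x^3 + x^2 + 1.
|GF(2^10)^×| = 2^10 − 1 = 1023. Prime factorization: 1023 = 3·11·31.
f is primitive ⇔ x has order 1023 in GF(2)[x]/(f), i.e. x^(1023/q) ≠ 1 for each prime q | 1023.
x^(341) mod f = 1
x^(93) mod f = x^8 + x^7 + x^6 + x^5 + x^4 + x^2 + x + 1.
x^(33) mod f = x^9 + x^5 + x^3 + x + 1.
Since x^(341) = 1, the order of x divides 341 < 1023; not primitive.

No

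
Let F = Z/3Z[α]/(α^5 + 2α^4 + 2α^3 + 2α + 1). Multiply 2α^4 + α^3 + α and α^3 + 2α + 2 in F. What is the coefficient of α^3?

1

Multiply in Z/3Z[α]: (2α^4 + α^3 + α)·(α^3 + 2α + 2) = 2α^7 + α^6 + α^5 + α^4 + 2α^3 + 2α^2 + 2α.
Reduce using α^5 ≡ α^4 + α^3 + α + 2 (mod α^5 + 2α^4 + 2α^3 + 2α + 1).
Reduced: α^4 + α^3 + 2α.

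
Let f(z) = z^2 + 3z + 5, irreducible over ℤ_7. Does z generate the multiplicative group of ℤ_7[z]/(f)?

|GF(7^2)^×| = 7^2 − 1 = 48. Prime factorization: 48 = 2^4·3.
f is primitive ⇔ z has order 48 in GF(7)[z]/(f), i.e. z^(48/q) ≠ 1 for each prime q | 48.
z^(24) mod f = 6.
z^(16) mod f = 4.
None equal 1, so z has full order 48; f is primitive.

Yes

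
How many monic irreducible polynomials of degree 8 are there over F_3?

Gauss's count: N_{3}(8) = (1/8) Σ_{d|8} μ(8/d)·3^d.
Divisors of 8: 1, 2, 4, 8; μ(8/d) for each: 0, 0, -1, 1.
Σ = − 3^4 + 3^8 = 6480.
N = 6480/8 = 810.

810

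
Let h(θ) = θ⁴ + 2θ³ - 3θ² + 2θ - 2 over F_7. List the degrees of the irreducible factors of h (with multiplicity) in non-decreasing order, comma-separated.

1, 1, 2

Linear factors from roots: (θ - 1), (θ - 3).
Complete factorization: h(θ) = (θ - 3)·(θ - 1)·(θ² - θ - 3).
Factor degrees with multiplicity: 1 + 1 + 2 = 4.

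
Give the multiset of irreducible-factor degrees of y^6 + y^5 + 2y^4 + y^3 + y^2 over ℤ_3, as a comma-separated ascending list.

1, 1, 1, 1, 2

Write h(y) = y^6 + y^5 + 2y^4 + y^3 + y^2.
Roots in ℤ_3: h(0) = 0 → root; h(1) = 0 → root; h(2) = 2.
Linear factors from roots: (y), (y + 2).
Complete factorization: h(y) = (y)^2·(y + 2)^2·(y^2 + 1).
Factor degrees with multiplicity: 1 + 1 + 1 + 1 + 2 = 6.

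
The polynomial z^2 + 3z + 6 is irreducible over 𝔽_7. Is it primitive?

Write f(z) = z^2 + 3z + 6.
|GF(7^2)^×| = 7^2 − 1 = 48. Prime factorization: 48 = 2^4·3.
f is primitive ⇔ z has order 48 in GF(7)[z]/(f), i.e. z^(48/q) ≠ 1 for each prime q | 48.
z^(24) mod f = 6.
z^(16) mod f = 1
Since z^(16) = 1, the order of z divides 16 < 48; not primitive.

No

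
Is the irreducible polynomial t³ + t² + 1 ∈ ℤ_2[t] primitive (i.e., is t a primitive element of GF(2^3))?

Write f(t) = t³ + t² + 1.
|GF(2^3)^×| = 2^3 − 1 = 7. Prime factorization: 7 = 7.
f is primitive ⇔ t has order 7 in GF(2)[t]/(f), i.e. t^(7/q) ≠ 1 for each prime q | 7.
t^(1) mod f = t.
None equal 1, so t has full order 7; f is primitive.

Yes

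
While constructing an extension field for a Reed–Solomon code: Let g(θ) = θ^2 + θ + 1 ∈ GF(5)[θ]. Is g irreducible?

Yes

Check for roots in GF(5): g(0) = 1; g(1) = 3; g(2) = 2; g(3) = 3; g(4) = 1.
No roots. A degree-2 polynomial over a field with no linear factor is irreducible.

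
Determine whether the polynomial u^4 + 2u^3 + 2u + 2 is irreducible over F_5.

Write f(u) = u^4 + 2u^3 + 2u + 2.
Check for roots in F_5: f(0) = 2; f(1) = 2; f(2) = 3; f(3) = 3; f(4) = 4.
No roots, so no linear factors.
Degree-2 irreducible divisors: test the 10 monic irreducibles of degree 2 over GF(5).
None of them divide f (all give nonzero remainder).
No irreducible factor of degree ≤ 2 exists, so f is irreducible over GF(5).

Yes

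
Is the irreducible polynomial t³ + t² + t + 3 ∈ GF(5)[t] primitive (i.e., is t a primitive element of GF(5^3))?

Yes

Write f(t) = t³ + t² + t + 3.
|GF(5^3)^×| = 5^3 − 1 = 124. Prime factorization: 124 = 2^2·31.
f is primitive ⇔ t has order 124 in GF(5)[t]/(f), i.e. t^(124/q) ≠ 1 for each prime q | 124.
t^(62) mod f = 4.
t^(4) mod f = 3t + 3.
None equal 1, so t has full order 124; f is primitive.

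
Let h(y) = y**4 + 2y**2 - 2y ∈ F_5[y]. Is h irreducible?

Check for roots in F_5: h(0) = 0 → root; h(1) = 1; h(2) = 0 → root; h(3) = 3; h(4) = 0 → root.
h(0) = 0, so (y) divides h(y); h is reducible.

No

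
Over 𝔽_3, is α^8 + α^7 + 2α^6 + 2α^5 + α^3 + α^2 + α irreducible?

Write P(α) = α^8 + α^7 + 2α^6 + 2α^5 + α^3 + α^2 + α.
Check for roots in 𝔽_3: P(0) = 0 → root; P(1) = 0 → root; P(2) = 2.
P(0) = 0, so (α) divides P(α); P is reducible.

No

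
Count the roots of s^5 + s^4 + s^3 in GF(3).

Write f(s) = s^5 + s^4 + s^3.
Evaluate at each of the 3 elements of GF(3):
f(0) = 0 → root; f(1) = 0 → root; f(2) = 2.
Roots: {0, 1}.

2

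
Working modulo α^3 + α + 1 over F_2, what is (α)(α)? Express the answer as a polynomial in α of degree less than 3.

α^2

Multiply in F_2[α]: (α)·(α) = α^2.
Reduced: α^2.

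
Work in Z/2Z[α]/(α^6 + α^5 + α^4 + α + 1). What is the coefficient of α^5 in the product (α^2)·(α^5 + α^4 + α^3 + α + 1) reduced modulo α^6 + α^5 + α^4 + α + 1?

0

Multiply in Z/2Z[α]: (α^2)·(α^5 + α^4 + α^3 + α + 1) = α^7 + α^6 + α^5 + α^3 + α^2.
Reduce using α^6 ≡ α^5 + α^4 + α + 1 (mod α^6 + α^5 + α^4 + α + 1).
Reduced: α^3 + α.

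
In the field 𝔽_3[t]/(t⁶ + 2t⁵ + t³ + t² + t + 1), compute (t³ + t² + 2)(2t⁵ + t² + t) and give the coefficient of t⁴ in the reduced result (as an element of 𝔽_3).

2

Multiply in 𝔽_3[t]: (t³ + t² + 2)·(2t⁵ + t² + t) = 2t⁸ + 2t⁷ + 2t⁵ + 2t⁴ + t³ + 2t² + 2t.
Reduce using t⁶ ≡ t⁵ + 2t³ + 2t² + 2t + 2 (mod t⁶ + 2t⁵ + t³ + t² + t + 1).
Reduced: t⁵ + 2t⁴ + t² + 2.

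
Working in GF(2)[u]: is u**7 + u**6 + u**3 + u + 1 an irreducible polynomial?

Yes

Write g(u) = u**7 + u**6 + u**3 + u + 1.
Check for roots in GF(2): g(0) = 1; g(1) = 1.
No roots, so no linear factors.
Monic irreducibles of degree 2 over GF(2): u**2 + u + 1.
None of them divide g (all give nonzero remainder).
Monic irreducibles of degree 3 over GF(2): u**3 + u + 1, u**3 + u**2 + 1.
None of them divide g (all give nonzero remainder).
No irreducible factor of degree ≤ 3 exists, so g is irreducible over GF(2).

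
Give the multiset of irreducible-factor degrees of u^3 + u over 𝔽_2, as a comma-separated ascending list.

Write g(u) = u^3 + u.
Roots in 𝔽_2: g(0) = 0 → root; g(1) = 0 → root.
Linear factors from roots: (u), (u + 1).
Complete factorization: g(u) = (u)·(u + 1)^2.
Factor degrees with multiplicity: 1 + 1 + 1 = 3.

1, 1, 1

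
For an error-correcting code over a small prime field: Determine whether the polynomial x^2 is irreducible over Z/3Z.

Write h(x) = x^2.
Check for roots in Z/3Z: h(0) = 0 → root; h(1) = 1; h(2) = 1.
h(0) = 0, so (x) divides h(x); h is reducible.

No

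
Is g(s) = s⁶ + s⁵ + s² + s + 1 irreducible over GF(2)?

Check for roots in GF(2): g(0) = 1; g(1) = 1.
No roots, so no linear factors.
Monic irreducibles of degree 2 over GF(2): s² + s + 1.
None of them divide g (all give nonzero remainder).
Monic irreducibles of degree 3 over GF(2): s³ + s + 1, s³ + s² + 1.
None of them divide g (all give nonzero remainder).
No irreducible factor of degree ≤ 3 exists, so g is irreducible over GF(2).

Yes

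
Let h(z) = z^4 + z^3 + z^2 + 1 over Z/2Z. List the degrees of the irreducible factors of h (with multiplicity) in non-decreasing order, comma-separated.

Roots in Z/2Z: h(0) = 1; h(1) = 0 → root.
Linear factors from roots: (z + 1).
Complete factorization: h(z) = (z + 1)·(z^3 + z + 1).
Factor degrees with multiplicity: 1 + 3 = 4.

1, 3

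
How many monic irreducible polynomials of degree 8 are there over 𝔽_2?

30

The number of monic irreducibles of degree 8 over GF(2) is (1/8)·Σ_{d∣8} μ(8/d) 2^d.
Divisors of 8: 1, 2, 4, 8; μ(8/d) for each: 0, 0, -1, 1.
Σ = − 2^4 + 2^8 = 240.
N = 240/8 = 30.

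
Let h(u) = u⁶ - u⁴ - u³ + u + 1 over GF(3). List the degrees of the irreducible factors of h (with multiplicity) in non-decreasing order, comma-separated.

Roots in GF(3): h(0) = 1; h(1) = 1; h(2) = 1.
Complete factorization: h(u) = (u⁶ - u⁴ - u³ + u + 1).
Factor degrees with multiplicity: 6 = 6.

6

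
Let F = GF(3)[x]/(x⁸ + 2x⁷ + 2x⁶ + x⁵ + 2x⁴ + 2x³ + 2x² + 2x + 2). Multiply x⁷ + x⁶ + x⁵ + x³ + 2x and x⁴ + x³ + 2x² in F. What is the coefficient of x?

Multiply in GF(3)[x]: (x⁷ + x⁶ + x⁵ + x³ + 2x)·(x⁴ + x³ + 2x²) = x¹¹ + 2x¹⁰ + x⁹ + x⁶ + x⁵ + 2x⁴ + x³.
Reduce using x⁸ ≡ x⁷ + x⁶ + 2x⁵ + x⁴ + x³ + x² + x + 1 (mod x⁸ + 2x⁷ + 2x⁶ + x⁵ + 2x⁴ + 2x³ + 2x² + 2x + 2).
Reduced: x⁷ + x⁶ + 2x³ + 1.

0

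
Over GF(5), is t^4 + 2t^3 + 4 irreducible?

Yes

Write g(t) = t^4 + 2t^3 + 4.
Check for roots in GF(5): g(0) = 4; g(1) = 2; g(2) = 1; g(3) = 4; g(4) = 3.
No roots, so no linear factors.
Degree-2 irreducible divisors: test the 10 monic irreducibles of degree 2 over GF(5).
None of them divide g (all give nonzero remainder).
No irreducible factor of degree ≤ 2 exists, so g is irreducible over GF(5).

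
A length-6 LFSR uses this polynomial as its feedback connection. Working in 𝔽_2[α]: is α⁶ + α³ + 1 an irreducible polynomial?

Write h(α) = α⁶ + α³ + 1.
Check for roots in 𝔽_2: h(0) = 1; h(1) = 1.
No roots, so no linear factors.
Monic irreducibles of degree 2 over GF(2): α² + α + 1.
None of them divide h (all give nonzero remainder).
Monic irreducibles of degree 3 over GF(2): α³ + α + 1, α³ + α² + 1.
None of them divide h (all give nonzero remainder).
No irreducible factor of degree ≤ 3 exists, so h is irreducible over GF(2).

Yes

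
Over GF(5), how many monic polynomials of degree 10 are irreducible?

The number of monic irreducibles of degree 10 over GF(5) is (1/10)·Σ_{d∣10} μ(10/d) 5^d.
Divisors of 10: 1, 2, 5, 10; μ(10/d) for each: 1, -1, -1, 1.
Σ = 5^1 − 5^2 − 5^5 + 5^10 = 9762480.
N = 9762480/10 = 976248.

976248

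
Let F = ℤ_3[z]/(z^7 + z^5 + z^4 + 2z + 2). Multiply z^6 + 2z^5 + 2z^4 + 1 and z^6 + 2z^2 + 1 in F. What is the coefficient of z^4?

2

Multiply in ℤ_3[z]: (z^6 + 2z^5 + 2z^4 + 1)·(z^6 + 2z^2 + 1) = z^12 + 2z^11 + 2z^10 + 2z^8 + z^7 + 2z^5 + 2z^4 + 2z^2 + 1.
Reduce using z^7 ≡ 2z^5 + 2z^4 + z + 1 (mod z^7 + z^5 + z^4 + 2z + 2).
Reduced: 2z^6 + 2z^4 + z^3 + z^2 + 2z + 1.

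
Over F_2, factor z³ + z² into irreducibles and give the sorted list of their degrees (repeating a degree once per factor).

Write f(z) = z³ + z².
Roots in F_2: f(0) = 0 → root; f(1) = 0 → root.
Linear factors from roots: (z), (z + 1).
Complete factorization: f(z) = (z + 1)·(z)^2.
Factor degrees with multiplicity: 1 + 1 + 1 = 3.

1, 1, 1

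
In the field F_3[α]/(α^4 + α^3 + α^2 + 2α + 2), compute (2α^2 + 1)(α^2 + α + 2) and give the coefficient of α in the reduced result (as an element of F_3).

0

Multiply in F_3[α]: (2α^2 + 1)·(α^2 + α + 2) = 2α^4 + 2α^3 + 2α^2 + α + 2.
Reduce using α^4 ≡ 2α^3 + 2α^2 + α + 1 (mod α^4 + α^3 + α^2 + 2α + 2).
Reduced: 1.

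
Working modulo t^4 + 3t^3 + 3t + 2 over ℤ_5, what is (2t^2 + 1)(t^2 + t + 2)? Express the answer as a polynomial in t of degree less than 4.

Multiply in ℤ_5[t]: (2t^2 + 1)·(t^2 + t + 2) = 2t^4 + 2t^3 + t + 2.
Reduce using t^4 ≡ 2t^3 + 2t + 3 (mod t^4 + 3t^3 + 3t + 2).
Reduced: t^3 + 3.

t^3 + 3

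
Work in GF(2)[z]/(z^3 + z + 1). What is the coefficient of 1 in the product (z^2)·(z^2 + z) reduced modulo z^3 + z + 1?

Multiply in GF(2)[z]: (z^2)·(z^2 + z) = z^4 + z^3.
Reduce using z^3 ≡ z + 1 (mod z^3 + z + 1).
Reduced: z^2 + 1.

1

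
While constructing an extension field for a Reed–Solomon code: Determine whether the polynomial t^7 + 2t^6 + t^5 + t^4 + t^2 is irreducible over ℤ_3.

No

Write h(t) = t^7 + 2t^6 + t^5 + t^4 + t^2.
Check for roots in ℤ_3: h(0) = 0 → root; h(1) = 0 → root; h(2) = 2.
h(0) = 0, so (t) divides h(t); h is reducible.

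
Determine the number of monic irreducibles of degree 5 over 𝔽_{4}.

Gauss's count: N_{4}(5) = (1/5) Σ_{d|5} μ(5/d)·4^d.
Divisors of 5: 1, 5; μ(5/d) for each: -1, 1.
Σ = − 4^1 + 4^5 = 1020.
N = 1020/5 = 204.

204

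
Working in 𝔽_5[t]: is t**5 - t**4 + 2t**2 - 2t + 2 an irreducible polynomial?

Yes

Write h(t) = t**5 - t**4 + 2t**2 - 2t + 2.
Check for roots in 𝔽_5: h(0) = 2; h(1) = 2; h(2) = 2; h(3) = 1; h(4) = 4.
No roots, so no linear factors.
Degree-2 irreducible divisors: test the 10 monic irreducibles of degree 2 over GF(5).
None of them divide h (all give nonzero remainder).
No irreducible factor of degree ≤ 2 exists, so h is irreducible over GF(5).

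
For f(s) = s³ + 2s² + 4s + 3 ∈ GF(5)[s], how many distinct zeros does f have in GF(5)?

Evaluate at each of the 5 elements of GF(5):
f(0) = 3; f(1) = 0 → root; f(2) = 2; f(3) = 0 → root; f(4) = 0 → root.
Roots: {1, 3, 4}.

3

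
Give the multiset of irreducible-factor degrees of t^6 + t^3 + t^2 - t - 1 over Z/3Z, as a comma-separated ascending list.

6

Write f(t) = t^6 + t^3 + t^2 - t - 1.
Roots in Z/3Z: f(0) = 2; f(1) = 1; f(2) = 1.
Complete factorization: f(t) = (t^6 + t^3 + t^2 - t - 1).
Factor degrees with multiplicity: 6 = 6.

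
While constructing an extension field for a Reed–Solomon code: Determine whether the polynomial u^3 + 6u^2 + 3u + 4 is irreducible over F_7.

Write P(u) = u^3 + 6u^2 + 3u + 4.
Check for roots in F_7: P(0) = 4; P(1) = 0 → root; P(2) = 0 → root; P(3) = 3; P(4) = 1; P(5) = 0 → root; P(6) = 6.
P(1) = 0, so (u − 1) divides P(u); P is reducible.

No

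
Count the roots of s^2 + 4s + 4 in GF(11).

Write h(s) = s^2 + 4s + 4.
Evaluate at each of the 11 elements of GF(11):
h(0) = 4; h(1) = 9; h(2) = 5; h(3) = 3; h(4) = 3; h(5) = 5; h(6) = 9; h(7) = 4; h(8) = 1; h(9) = 0 → root; h(10) = 1.
Roots: {9}.

1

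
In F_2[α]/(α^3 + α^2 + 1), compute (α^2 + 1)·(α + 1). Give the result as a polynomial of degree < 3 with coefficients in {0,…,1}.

Multiply in F_2[α]: (α^2 + 1)·(α + 1) = α^3 + α^2 + α + 1.
Reduce using α^3 ≡ α^2 + 1 (mod α^3 + α^2 + 1).
Reduced: α.

α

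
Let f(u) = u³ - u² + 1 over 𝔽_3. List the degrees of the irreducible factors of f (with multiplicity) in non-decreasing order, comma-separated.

3

Roots in 𝔽_3: f(0) = 1; f(1) = 1; f(2) = 2.
Complete factorization: f(u) = (u³ - u² + 1).
Factor degrees with multiplicity: 3 = 3.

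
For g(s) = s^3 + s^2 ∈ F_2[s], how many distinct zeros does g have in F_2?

Evaluate at each of the 2 elements of F_2:
g(0) = 0 → root; g(1) = 0 → root.
Roots: {0, 1}.

2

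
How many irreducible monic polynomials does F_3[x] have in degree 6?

116

The number of monic irreducibles of degree 6 over GF(3) is (1/6)·Σ_{d∣6} μ(6/d) 3^d.
Divisors of 6: 1, 2, 3, 6; μ(6/d) for each: 1, -1, -1, 1.
Σ = 3^1 − 3^2 − 3^3 + 3^6 = 696.
N = 696/6 = 116.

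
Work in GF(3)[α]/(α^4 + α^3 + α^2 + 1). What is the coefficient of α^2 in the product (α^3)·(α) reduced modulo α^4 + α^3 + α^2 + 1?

2

Multiply in GF(3)[α]: (α^3)·(α) = α^4.
Reduce using α^4 ≡ 2α^3 + 2α^2 + 2 (mod α^4 + α^3 + α^2 + 1).
Reduced: 2α^3 + 2α^2 + 2.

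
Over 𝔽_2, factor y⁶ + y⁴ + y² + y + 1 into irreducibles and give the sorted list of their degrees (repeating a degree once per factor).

Write g(y) = y⁶ + y⁴ + y² + y + 1.
Roots in 𝔽_2: g(0) = 1; g(1) = 1.
Complete factorization: g(y) = (y⁶ + y⁴ + y² + y + 1).
Factor degrees with multiplicity: 6 = 6.

6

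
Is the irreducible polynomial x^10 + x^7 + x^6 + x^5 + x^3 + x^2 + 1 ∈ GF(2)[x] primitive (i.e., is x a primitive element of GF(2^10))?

No

Write f(x) = x^10 + x^7 + x^6 + x^5 + x^3 + x^2 + 1.
|GF(2^10)^×| = 2^10 − 1 = 1023. Prime factorization: 1023 = 3·11·31.
f is primitive ⇔ x has order 1023 in GF(2)[x]/(f), i.e. x^(1023/q) ≠ 1 for each prime q | 1023.
x^(341) mod f = 1
x^(93) mod f = x^9 + x^7 + x^6 + x^5 + x^3 + x.
x^(33) mod f = x^6 + x^5 + x^4 + x.
Since x^(341) = 1, the order of x divides 341 < 1023; not primitive.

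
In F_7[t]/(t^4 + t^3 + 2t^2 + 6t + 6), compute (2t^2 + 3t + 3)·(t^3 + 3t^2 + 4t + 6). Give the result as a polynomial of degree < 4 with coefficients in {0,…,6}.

2t^3 + 4t + 4

Multiply in F_7[t]: (2t^2 + 3t + 3)·(t^3 + 3t^2 + 4t + 6) = 2t^5 + 2t^4 + 6t^3 + 5t^2 + 2t + 4.
Reduce using t^4 ≡ 6t^3 + 5t^2 + t + 1 (mod t^4 + t^3 + 2t^2 + 6t + 6).
Reduced: 2t^3 + 4t + 4.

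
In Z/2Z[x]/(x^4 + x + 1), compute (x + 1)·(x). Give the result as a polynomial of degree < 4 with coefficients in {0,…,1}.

Multiply in Z/2Z[x]: (x + 1)·(x) = x^2 + x.
Reduced: x^2 + x.

x^2 + x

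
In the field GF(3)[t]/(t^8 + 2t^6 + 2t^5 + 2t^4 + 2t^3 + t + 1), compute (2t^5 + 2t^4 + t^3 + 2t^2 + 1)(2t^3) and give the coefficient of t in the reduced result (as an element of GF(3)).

Multiply in GF(3)[t]: (2t^5 + 2t^4 + t^3 + 2t^2 + 1)·(2t^3) = t^8 + t^7 + 2t^6 + t^5 + 2t^3.
Reduce using t^8 ≡ t^6 + t^5 + t^4 + t^3 + 2t + 2 (mod t^8 + 2t^6 + 2t^5 + 2t^4 + 2t^3 + t + 1).
Reduced: t^7 + 2t^5 + t^4 + 2t + 2.

2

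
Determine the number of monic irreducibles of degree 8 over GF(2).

x^(2^8) − x is the product of all monic irreducibles of degree dividing 8; Möbius inversion gives N = (1/8) Σ μ(8/d)·2^d.
Divisors of 8: 1, 2, 4, 8; μ(8/d) for each: 0, 0, -1, 1.
Σ = − 2^4 + 2^8 = 240.
N = 240/8 = 30.

30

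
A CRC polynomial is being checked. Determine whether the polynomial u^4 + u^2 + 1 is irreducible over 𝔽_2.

Write P(u) = u^4 + u^2 + 1.
Check for roots in 𝔽_2: P(0) = 1; P(1) = 1.
No roots, so no linear factors.
Monic irreducibles of degree 2 over GF(2): u^2 + u + 1.
u^2 + u + 1 divides P: P(u) = (u^2 + u + 1)·(u^2 + u + 1).

No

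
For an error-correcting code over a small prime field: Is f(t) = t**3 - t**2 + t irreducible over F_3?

Check for roots in F_3: f(0) = 0 → root; f(1) = 1; f(2) = 0 → root.
f(0) = 0, so (t) divides f(t); f is reducible.

No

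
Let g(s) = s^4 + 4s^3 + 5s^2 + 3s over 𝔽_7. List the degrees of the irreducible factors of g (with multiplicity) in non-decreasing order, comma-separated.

Linear factors from roots: (s).
Complete factorization: g(s) = (s)·(s^3 + 4s^2 + 5s + 3).
Factor degrees with multiplicity: 1 + 3 = 4.

1, 3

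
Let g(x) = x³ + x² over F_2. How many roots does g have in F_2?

Evaluate at each of the 2 elements of F_2:
g(0) = 0 → root; g(1) = 0 → root.
Roots: {0, 1}.

2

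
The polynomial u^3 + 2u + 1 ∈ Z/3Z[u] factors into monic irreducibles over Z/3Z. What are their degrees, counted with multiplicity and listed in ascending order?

Write h(u) = u^3 + 2u + 1.
Roots in Z/3Z: h(0) = 1; h(1) = 1; h(2) = 1.
Complete factorization: h(u) = (u^3 + 2u + 1).
Factor degrees with multiplicity: 3 = 3.

3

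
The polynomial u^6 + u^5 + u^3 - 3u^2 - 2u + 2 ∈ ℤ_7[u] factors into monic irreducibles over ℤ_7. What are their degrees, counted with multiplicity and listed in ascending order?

Write h(u) = u^6 + u^5 + u^3 - 3u^2 - 2u + 2.
Linear factors from roots: (u - 1), (u + 1).
Complete factorization: h(u) = (u + 1)·(u - 1)·(u^2 + 2)·(u^2 + u - 1).
Factor degrees with multiplicity: 1 + 1 + 2 + 2 = 6.

1, 1, 2, 2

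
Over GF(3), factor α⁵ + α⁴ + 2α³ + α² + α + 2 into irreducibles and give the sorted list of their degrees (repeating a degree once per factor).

Write h(α) = α⁵ + α⁴ + 2α³ + α² + α + 2.
Roots in GF(3): h(0) = 2; h(1) = 2; h(2) = 0 → root.
Linear factors from roots: (α + 1).
Complete factorization: h(α) = (α + 1)^3·(α² + α + 2).
Factor degrees with multiplicity: 1 + 1 + 1 + 2 = 5.

1, 1, 1, 2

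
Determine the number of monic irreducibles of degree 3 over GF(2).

2

By the necklace-counting formula, N_2(3) = (1/3) Σ_{d|3} μ(3/d)·2^d.
Divisors of 3: 1, 3; μ(3/d) for each: -1, 1.
Σ = − 2^1 + 2^3 = 6.
N = 6/3 = 2.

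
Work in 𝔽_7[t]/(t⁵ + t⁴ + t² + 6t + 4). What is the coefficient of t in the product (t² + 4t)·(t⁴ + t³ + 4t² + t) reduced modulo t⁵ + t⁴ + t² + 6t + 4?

Multiply in 𝔽_7[t]: (t² + 4t)·(t⁴ + t³ + 4t² + t) = t⁶ + 5t⁵ + t⁴ + 3t³ + 4t².
Reduce using t⁵ ≡ 6t⁴ + 6t² + t + 3 (mod t⁵ + t⁴ + t² + 6t + 4).
Reduced: 4t⁴ + 2t³ + t² + 5.

0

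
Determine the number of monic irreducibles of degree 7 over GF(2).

18

The number of monic irreducibles of degree 7 over GF(2) is (1/7)·Σ_{d∣7} μ(7/d) 2^d.
Divisors of 7: 1, 7; μ(7/d) for each: -1, 1.
Σ = − 2^1 + 2^7 = 126.
N = 126/7 = 18.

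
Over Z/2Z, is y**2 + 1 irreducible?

Write g(y) = y**2 + 1.
Check for roots in Z/2Z: g(0) = 1; g(1) = 0 → root.
g(1) = 0, so (y − 1) divides g(y); g is reducible.

No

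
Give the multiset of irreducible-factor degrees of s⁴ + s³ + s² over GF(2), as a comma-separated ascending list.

1, 1, 2

Write g(s) = s⁴ + s³ + s².
Roots in GF(2): g(0) = 0 → root; g(1) = 1.
Linear factors from roots: (s).
Complete factorization: g(s) = (s)^2·(s² + s + 1).
Factor degrees with multiplicity: 1 + 1 + 2 = 4.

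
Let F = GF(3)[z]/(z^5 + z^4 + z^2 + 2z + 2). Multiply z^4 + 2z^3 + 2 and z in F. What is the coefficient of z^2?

2

Multiply in GF(3)[z]: (z^4 + 2z^3 + 2)·(z) = z^5 + 2z^4 + 2z.
Reduce using z^5 ≡ 2z^4 + 2z^2 + z + 1 (mod z^5 + z^4 + z^2 + 2z + 2).
Reduced: z^4 + 2z^2 + 1.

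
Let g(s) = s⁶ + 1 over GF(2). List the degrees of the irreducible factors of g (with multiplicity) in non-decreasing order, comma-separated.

Roots in GF(2): g(0) = 1; g(1) = 0 → root.
Linear factors from roots: (s + 1).
Complete factorization: g(s) = (s + 1)^2·(s² + s + 1)^2.
Factor degrees with multiplicity: 1 + 1 + 2 + 2 = 6.

1, 1, 2, 2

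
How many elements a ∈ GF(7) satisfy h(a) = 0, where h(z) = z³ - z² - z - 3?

Evaluate at each of the 7 elements of GF(7):
h(0) = 4; h(1) = 3; h(2) = 6; h(3) = 5; h(4) = 6; h(5) = 1; h(6) = 3.
No element is a root.

0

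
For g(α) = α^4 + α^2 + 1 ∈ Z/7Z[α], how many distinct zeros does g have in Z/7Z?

4

Evaluate at each of the 7 elements of Z/7Z:
g(0) = 1; g(1) = 3; g(2) = 0 → root; g(3) = 0 → root; g(4) = 0 → root; g(5) = 0 → root; g(6) = 3.
Roots: {2, 3, 4, 5}.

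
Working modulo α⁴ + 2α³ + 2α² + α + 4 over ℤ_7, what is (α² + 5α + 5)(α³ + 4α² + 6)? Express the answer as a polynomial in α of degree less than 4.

2α^3 + 4α^2 + 5α + 2

Multiply in ℤ_7[α]: (α² + 5α + 5)·(α³ + 4α² + 6) = α⁵ + 2α⁴ + 4α³ + 5α² + 2α + 2.
Reduce using α⁴ ≡ 5α³ + 5α² + 6α + 3 (mod α⁴ + 2α³ + 2α² + α + 4).
Reduced: 2α³ + 4α² + 5α + 2.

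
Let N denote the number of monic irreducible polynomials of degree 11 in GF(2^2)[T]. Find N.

381300

By the necklace-counting formula, N_4(11) = (1/11) Σ_{d|11} μ(11/d)·4^d.
Divisors of 11: 1, 11; μ(11/d) for each: -1, 1.
Σ = − 4^1 + 4^11 = 4194300.
N = 4194300/11 = 381300.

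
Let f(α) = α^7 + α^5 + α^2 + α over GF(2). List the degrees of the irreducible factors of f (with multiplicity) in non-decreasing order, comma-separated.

Roots in GF(2): f(0) = 0 → root; f(1) = 0 → root.
Linear factors from roots: (α), (α + 1).
Complete factorization: f(α) = (α)·(α + 1)·(α^2 + α + 1)·(α^3 + α + 1).
Factor degrees with multiplicity: 1 + 1 + 2 + 3 = 7.

1, 1, 2, 3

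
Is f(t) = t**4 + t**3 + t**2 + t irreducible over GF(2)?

No

Check for roots in GF(2): f(0) = 0 → root; f(1) = 0 → root.
f(0) = 0, so (t) divides f(t); f is reducible.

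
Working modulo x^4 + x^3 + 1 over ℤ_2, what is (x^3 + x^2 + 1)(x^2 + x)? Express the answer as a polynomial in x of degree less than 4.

x^2 + 1

Multiply in ℤ_2[x]: (x^3 + x^2 + 1)·(x^2 + x) = x^5 + x^3 + x^2 + x.
Reduce using x^4 ≡ x^3 + 1 (mod x^4 + x^3 + 1).
Reduced: x^2 + 1.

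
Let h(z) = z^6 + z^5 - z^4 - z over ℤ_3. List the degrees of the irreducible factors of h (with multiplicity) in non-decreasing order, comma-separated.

1, 1, 1, 1, 2

Roots in ℤ_3: h(0) = 0 → root; h(1) = 0 → root; h(2) = 0 → root.
Linear factors from roots: (z), (z - 1), (z + 1).
Complete factorization: h(z) = (z)·(z + 1)·(z - 1)^2·(z^2 - z - 1).
Factor degrees with multiplicity: 1 + 1 + 1 + 1 + 2 = 6.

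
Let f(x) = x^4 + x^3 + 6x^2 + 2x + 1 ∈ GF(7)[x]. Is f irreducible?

Check for roots in GF(7): f(0) = 1; f(1) = 4; f(2) = 4; f(3) = 1; f(4) = 5; f(5) = 1; f(6) = 5.
No roots, so no linear factors.
Degree-2 irreducible divisors: test the 21 monic irreducibles of degree 2 over GF(7).
x^2 + 2 divides f: f(x) = (x^2 + 2)·(x^2 + x + 4).

No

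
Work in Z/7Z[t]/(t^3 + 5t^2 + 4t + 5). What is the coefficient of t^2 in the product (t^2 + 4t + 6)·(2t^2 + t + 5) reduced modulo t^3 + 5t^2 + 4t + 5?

Multiply in Z/7Z[t]: (t^2 + 4t + 6)·(2t^2 + t + 5) = 2t^4 + 2t^3 + 5t + 2.
Reduce using t^3 ≡ 2t^2 + 3t + 2 (mod t^3 + 5t^2 + 4t + 5).
Reduced: 4t^2 + 6t.

4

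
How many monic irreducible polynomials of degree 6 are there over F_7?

x^(7^6) − x is the product of all monic irreducibles of degree dividing 6; Möbius inversion gives N = (1/6) Σ μ(6/d)·7^d.
Divisors of 6: 1, 2, 3, 6; μ(6/d) for each: 1, -1, -1, 1.
Σ = 7^1 − 7^2 − 7^3 + 7^6 = 117264.
N = 117264/6 = 19544.

19544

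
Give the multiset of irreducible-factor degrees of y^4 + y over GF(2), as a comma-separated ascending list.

Write g(y) = y^4 + y.
Roots in GF(2): g(0) = 0 → root; g(1) = 0 → root.
Linear factors from roots: (y), (y + 1).
Complete factorization: g(y) = (y)·(y + 1)·(y^2 + y + 1).
Factor degrees with multiplicity: 1 + 1 + 2 = 4.

1, 1, 2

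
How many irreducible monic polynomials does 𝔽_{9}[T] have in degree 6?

x^(9^6) − x is the product of all monic irreducibles of degree dividing 6; Möbius inversion gives N = (1/6) Σ μ(6/d)·9^d.
Divisors of 6: 1, 2, 3, 6; μ(6/d) for each: 1, -1, -1, 1.
Σ = 9^1 − 9^2 − 9^3 + 9^6 = 530640.
N = 530640/6 = 88440.

88440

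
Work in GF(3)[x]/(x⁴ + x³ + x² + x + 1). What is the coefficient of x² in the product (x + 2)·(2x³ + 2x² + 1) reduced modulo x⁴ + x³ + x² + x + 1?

2

Multiply in GF(3)[x]: (x + 2)·(2x³ + 2x² + 1) = 2x⁴ + x² + x + 2.
Reduce using x⁴ ≡ 2x³ + 2x² + 2x + 2 (mod x⁴ + x³ + x² + x + 1).
Reduced: x³ + 2x² + 2x.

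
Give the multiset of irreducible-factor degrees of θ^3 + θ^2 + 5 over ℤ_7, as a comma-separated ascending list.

1, 2

Write h(θ) = θ^3 + θ^2 + 5.
Linear factors from roots: (θ + 6).
Complete factorization: h(θ) = (θ + 6)·(θ^2 + 2θ + 2).
Factor degrees with multiplicity: 1 + 2 = 3.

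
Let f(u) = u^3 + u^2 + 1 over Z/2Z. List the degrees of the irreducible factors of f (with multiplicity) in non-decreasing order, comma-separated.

Roots in Z/2Z: f(0) = 1; f(1) = 1.
Complete factorization: f(u) = (u^3 + u^2 + 1).
Factor degrees with multiplicity: 3 = 3.

3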